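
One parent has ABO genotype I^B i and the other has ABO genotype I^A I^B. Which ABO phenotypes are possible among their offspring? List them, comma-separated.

Gametes from I^B i × I^A I^B give offspring ABO genotypes I^A I^B, I^A i, I^B I^B, I^B i, i.e. phenotypes A, B, AB.

A, B, AB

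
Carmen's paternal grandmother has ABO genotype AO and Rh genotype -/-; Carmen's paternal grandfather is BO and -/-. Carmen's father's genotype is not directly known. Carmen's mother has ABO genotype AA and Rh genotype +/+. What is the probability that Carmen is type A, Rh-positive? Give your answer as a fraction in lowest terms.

3/4

Carmen's father's ABO genotype from AO × BO: 1/4 AB, 1/4 AO, 1/4 BO, 1/4 OO.
Crossing each possibility with the mother AA and summing P(type A): 1/4·1/2 + 1/4·1 + 1/4·1/2 + 1/4·1 = 3/4.
Similarly for Rh via the father's Rh distribution: P(Rh+) = 1.
Independent loci: 3/4 × 1 = 3/4.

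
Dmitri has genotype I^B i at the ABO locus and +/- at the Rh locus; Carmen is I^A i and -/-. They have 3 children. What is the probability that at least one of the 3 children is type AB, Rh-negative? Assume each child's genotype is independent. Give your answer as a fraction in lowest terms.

ABO cross I^B i × I^A i → 1/4 O, 1/4 A, 1/4 B, 1/4 AB.
Rh cross +/- × -/- → 1/2 Rh+, 1/2 Rh-; so P(type AB, Rh-negative) = 1/4 × 1/2 = 1/8 per child.
P(none) = (7/8)^3 = 343/512; P(at least one) = 1 − 343/512 = 169/512.

169/512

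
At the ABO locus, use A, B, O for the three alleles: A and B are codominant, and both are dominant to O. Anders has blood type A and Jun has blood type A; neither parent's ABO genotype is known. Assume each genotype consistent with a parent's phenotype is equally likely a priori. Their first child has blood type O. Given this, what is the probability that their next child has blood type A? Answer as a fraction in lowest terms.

3/4

Possible genotypes: Anders ∈ {AA, AO}; Jun ∈ {AA, AO}.
Weight each parental genotype pair by prior × P(type-O child):
  AO × AO: posterior weight 1; P(next child type A) = 3/4.
Weighted sum = 3/4.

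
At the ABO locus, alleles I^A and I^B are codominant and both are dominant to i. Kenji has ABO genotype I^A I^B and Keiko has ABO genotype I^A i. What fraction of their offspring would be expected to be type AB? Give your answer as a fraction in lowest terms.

ABO cross I^A I^B × I^A i → offspring phenotypes: 1/2 A, 1/4 B, 1/4 AB.
So P(type AB) = 1/4.

1/4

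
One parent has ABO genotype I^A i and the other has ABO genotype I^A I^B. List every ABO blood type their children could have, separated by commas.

Gametes from I^A i × I^A I^B give offspring ABO genotypes I^A I^A, I^A I^B, I^A i, I^B i, i.e. phenotypes A, B, AB.

A, B, AB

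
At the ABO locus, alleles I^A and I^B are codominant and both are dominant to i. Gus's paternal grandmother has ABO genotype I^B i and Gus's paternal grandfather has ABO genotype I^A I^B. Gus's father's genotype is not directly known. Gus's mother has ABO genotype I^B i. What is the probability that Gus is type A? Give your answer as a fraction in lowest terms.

1/8

Gus's father's ABO genotype from I^B i × I^A I^B: 1/4 I^A I^B, 1/4 I^A i, 1/4 I^B I^B, 1/4 I^B i.
Crossing each possibility with the mother I^B i and summing P(type A): 1/4·1/4 + 1/4·1/4 + 1/4·0 + 1/4·0 = 1/8.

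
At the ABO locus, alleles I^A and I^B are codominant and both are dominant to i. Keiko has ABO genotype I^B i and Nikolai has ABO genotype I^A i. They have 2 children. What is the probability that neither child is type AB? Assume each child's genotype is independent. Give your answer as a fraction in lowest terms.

ABO cross I^B i × I^A i → 1/4 O, 1/4 A, 1/4 B, 1/4 AB.
So P(type AB) = 1/4 per child.
P(not type AB) = 3/4 for one child; (3/4)^2 = 9/16.

9/16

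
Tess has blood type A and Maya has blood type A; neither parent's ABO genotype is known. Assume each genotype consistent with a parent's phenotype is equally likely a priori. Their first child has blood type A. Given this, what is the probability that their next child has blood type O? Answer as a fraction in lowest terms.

Possible genotypes: Tess ∈ {I^A I^A, I^A i}; Maya ∈ {I^A I^A, I^A i}.
Weight each parental genotype pair by prior × P(type-A child):
  I^A I^A × I^A I^A: posterior weight 4/15; P(next child type O) = 0.
  I^A I^A × I^A i: posterior weight 4/15; P(next child type O) = 0.
  I^A i × I^A I^A: posterior weight 4/15; P(next child type O) = 0.
  I^A i × I^A i: posterior weight 1/5; P(next child type O) = 1/4.
Weighted sum = 1/20.

1/20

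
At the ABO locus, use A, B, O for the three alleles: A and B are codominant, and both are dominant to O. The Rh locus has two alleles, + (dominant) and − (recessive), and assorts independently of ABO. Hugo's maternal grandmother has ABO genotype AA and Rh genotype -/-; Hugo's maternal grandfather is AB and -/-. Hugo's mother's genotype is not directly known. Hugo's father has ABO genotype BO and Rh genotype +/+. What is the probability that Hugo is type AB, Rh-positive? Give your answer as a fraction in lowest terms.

Hugo's mother's ABO genotype from AA × AB: 1/2 AA, 1/2 AB.
Crossing each possibility with the father BO and summing P(type AB): 1/2·1/2 + 1/2·1/4 = 3/8.
Similarly for Rh via the mother's Rh distribution: P(Rh+) = 1.
Independent loci: 3/8 × 1 = 3/8.

3/8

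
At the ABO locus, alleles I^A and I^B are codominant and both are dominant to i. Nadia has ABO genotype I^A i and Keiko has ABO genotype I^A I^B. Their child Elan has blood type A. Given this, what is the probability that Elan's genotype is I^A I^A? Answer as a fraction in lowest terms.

Cross I^A i × I^A I^B → 1/4 I^A I^A, 1/4 I^A I^B, 1/4 I^A i, 1/4 I^B i.
Type-A genotypes among offspring: I^A I^A (1/4), I^A i (1/4); total 1/2.
P(I^A I^A | type A) = (1/4) / (1/2) = 1/2.

1/2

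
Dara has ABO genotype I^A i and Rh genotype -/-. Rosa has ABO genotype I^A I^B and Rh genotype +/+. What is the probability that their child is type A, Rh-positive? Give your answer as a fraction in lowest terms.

ABO cross I^A i × I^A I^B → offspring phenotypes: 1/2 A, 1/4 B, 1/4 AB.
Rh cross -/- × +/+ → 1 Rh+.
Independent loci: P(type A, Rh-positive) = 1/2 × 1 = 1/2.

1/2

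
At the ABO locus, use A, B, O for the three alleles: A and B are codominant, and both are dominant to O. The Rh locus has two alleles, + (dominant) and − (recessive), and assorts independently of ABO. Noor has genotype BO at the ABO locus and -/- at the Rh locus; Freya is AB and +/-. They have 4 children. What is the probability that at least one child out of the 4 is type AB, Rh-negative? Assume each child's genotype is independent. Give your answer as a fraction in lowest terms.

1695/4096

ABO cross BO × AB → 1/4 A, 1/2 B, 1/4 AB.
Rh cross -/- × +/- → 1/2 Rh+, 1/2 Rh-; so P(type AB, Rh-negative) = 1/4 × 1/2 = 1/8 per child.
P(none) = (7/8)^4 = 2401/4096; P(at least one) = 1 − 2401/4096 = 1695/4096.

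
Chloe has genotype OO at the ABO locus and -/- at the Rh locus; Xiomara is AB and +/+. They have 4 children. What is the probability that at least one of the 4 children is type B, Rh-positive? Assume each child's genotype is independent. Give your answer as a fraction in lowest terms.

15/16

ABO cross OO × AB → 1/2 A, 1/2 B.
Rh cross -/- × +/+ → 1 Rh+; so P(type B, Rh-positive) = 1/2 × 1 = 1/2 per child.
P(none) = (1/2)^4 = 1/16; P(at least one) = 1 − 1/16 = 15/16.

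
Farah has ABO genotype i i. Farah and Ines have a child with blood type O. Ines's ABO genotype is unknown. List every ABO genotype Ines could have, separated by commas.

For each candidate genotype of Ines, check whether crossing it with i i can produce every observed child phenotype.
  I^A I^A → possible child types {A} ✗
  I^A I^B → possible child types {A, B} ✗
  I^A i → possible child types {O, A} ✓
  I^B I^B → possible child types {B} ✗
  I^B i → possible child types {O, B} ✓
  i i → possible child types {O} ✓

I^A i, I^B i, i i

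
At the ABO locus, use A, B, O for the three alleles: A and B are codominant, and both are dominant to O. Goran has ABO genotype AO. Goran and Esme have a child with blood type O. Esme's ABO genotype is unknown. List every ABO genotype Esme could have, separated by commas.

AO, BO, OO

For each candidate genotype of Esme, check whether crossing it with AO can produce every observed child phenotype.
  AA → possible child types {A} ✗
  AB → possible child types {A, B, AB} ✗
  AO → possible child types {O, A} ✓
  BB → possible child types {B, AB} ✗
  BO → possible child types {O, A, B, AB} ✓
  OO → possible child types {O, A} ✓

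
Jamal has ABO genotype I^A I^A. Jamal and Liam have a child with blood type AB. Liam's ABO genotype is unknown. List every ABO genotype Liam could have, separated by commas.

For each candidate genotype of Liam, check whether crossing it with I^A I^A can produce every observed child phenotype.
  I^A I^A → possible child types {A} ✗
  I^A I^B → possible child types {A, AB} ✓
  I^A i → possible child types {A} ✗
  I^B I^B → possible child types {AB} ✓
  I^B i → possible child types {A, AB} ✓
  i i → possible child types {A} ✗

I^A I^B, I^B I^B, I^B i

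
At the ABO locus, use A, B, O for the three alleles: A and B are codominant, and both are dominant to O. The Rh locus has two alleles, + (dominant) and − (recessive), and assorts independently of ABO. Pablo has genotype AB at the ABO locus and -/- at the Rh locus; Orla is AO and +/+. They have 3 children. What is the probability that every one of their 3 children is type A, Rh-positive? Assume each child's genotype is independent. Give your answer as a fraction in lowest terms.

ABO cross AB × AO → 1/2 A, 1/4 B, 1/4 AB.
Rh cross -/- × +/+ → 1 Rh+; so P(type A, Rh-positive) = 1/2 × 1 = 1/2 per child.
All 3 independent: (1/2)^3 = 1/8.

1/8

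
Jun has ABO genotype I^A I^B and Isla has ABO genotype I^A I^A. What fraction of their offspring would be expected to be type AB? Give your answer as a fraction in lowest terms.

1/2

ABO cross I^A I^B × I^A I^A → offspring phenotypes: 1/2 A, 1/2 AB.
So P(type AB) = 1/2.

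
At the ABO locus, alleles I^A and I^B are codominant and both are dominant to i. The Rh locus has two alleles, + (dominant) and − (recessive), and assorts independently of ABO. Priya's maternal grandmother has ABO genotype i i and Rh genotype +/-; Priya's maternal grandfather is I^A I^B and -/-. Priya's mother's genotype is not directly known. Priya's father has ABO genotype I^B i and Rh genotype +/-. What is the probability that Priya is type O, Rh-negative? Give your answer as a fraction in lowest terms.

3/32

Priya's mother's ABO genotype from i i × I^A I^B: 1/2 I^A i, 1/2 I^B i.
Crossing each possibility with the father I^B i and summing P(type O): 1/2·1/4 + 1/2·1/4 = 1/4.
Similarly for Rh via the mother's Rh distribution: P(Rh-) = 3/8.
Independent loci: 1/4 × 3/8 = 3/32.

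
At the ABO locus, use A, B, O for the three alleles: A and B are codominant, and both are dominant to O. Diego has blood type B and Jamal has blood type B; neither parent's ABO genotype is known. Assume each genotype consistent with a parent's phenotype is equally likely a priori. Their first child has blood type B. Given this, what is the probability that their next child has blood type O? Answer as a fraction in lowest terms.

Possible genotypes: Diego ∈ {BB, BO}; Jamal ∈ {BB, BO}.
Weight each parental genotype pair by prior × P(type-B child):
  BB × BB: posterior weight 4/15; P(next child type O) = 0.
  BB × BO: posterior weight 4/15; P(next child type O) = 0.
  BO × BB: posterior weight 4/15; P(next child type O) = 0.
  BO × BO: posterior weight 1/5; P(next child type O) = 1/4.
Weighted sum = 1/20.

1/20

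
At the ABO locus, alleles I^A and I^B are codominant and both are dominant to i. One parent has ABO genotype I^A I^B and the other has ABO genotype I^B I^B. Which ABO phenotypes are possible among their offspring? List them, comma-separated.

Gametes from I^A I^B × I^B I^B give offspring ABO genotypes I^A I^B, I^B I^B, i.e. phenotypes B, AB.

B, AB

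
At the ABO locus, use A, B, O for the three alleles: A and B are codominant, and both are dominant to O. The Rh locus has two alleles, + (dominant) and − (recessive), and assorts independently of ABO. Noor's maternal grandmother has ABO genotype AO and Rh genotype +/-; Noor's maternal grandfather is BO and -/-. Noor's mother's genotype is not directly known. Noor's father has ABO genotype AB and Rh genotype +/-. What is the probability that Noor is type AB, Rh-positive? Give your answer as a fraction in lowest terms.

Noor's mother's ABO genotype from AO × BO: 1/4 AB, 1/4 AO, 1/4 BO, 1/4 OO.
Crossing each possibility with the father AB and summing P(type AB): 1/4·1/2 + 1/4·1/4 + 1/4·1/4 + 1/4·0 = 1/4.
Similarly for Rh via the mother's Rh distribution: P(Rh+) = 5/8.
Independent loci: 1/4 × 5/8 = 5/32.

5/32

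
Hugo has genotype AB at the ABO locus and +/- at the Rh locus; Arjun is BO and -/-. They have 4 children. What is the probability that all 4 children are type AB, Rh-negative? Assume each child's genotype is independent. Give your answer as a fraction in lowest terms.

1/4096

ABO cross AB × BO → 1/4 A, 1/2 B, 1/4 AB.
Rh cross +/- × -/- → 1/2 Rh+, 1/2 Rh-; so P(type AB, Rh-negative) = 1/4 × 1/2 = 1/8 per child.
All 4 independent: (1/8)^4 = 1/4096.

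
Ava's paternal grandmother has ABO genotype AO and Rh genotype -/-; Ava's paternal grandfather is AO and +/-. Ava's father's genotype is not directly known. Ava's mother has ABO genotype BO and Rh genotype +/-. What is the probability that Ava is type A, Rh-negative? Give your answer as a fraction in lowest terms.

Ava's father's ABO genotype from AO × AO: 1/4 AA, 1/2 AO, 1/4 OO.
Crossing each possibility with the mother BO and summing P(type A): 1/4·1/2 + 1/2·1/4 + 1/4·0 = 1/4.
Similarly for Rh via the father's Rh distribution: P(Rh-) = 3/8.
Independent loci: 1/4 × 3/8 = 3/32.

3/32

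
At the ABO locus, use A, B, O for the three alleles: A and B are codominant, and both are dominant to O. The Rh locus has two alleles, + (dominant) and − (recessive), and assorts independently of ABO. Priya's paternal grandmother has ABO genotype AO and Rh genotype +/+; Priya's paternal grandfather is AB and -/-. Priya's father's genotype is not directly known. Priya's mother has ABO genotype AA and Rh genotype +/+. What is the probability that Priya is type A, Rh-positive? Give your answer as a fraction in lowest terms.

Priya's father's ABO genotype from AO × AB: 1/4 AA, 1/4 AB, 1/4 AO, 1/4 BO.
Crossing each possibility with the mother AA and summing P(type A): 1/4·1 + 1/4·1/2 + 1/4·1 + 1/4·1/2 = 3/4.
Similarly for Rh via the father's Rh distribution: P(Rh+) = 1.
Independent loci: 3/4 × 1 = 3/4.

3/4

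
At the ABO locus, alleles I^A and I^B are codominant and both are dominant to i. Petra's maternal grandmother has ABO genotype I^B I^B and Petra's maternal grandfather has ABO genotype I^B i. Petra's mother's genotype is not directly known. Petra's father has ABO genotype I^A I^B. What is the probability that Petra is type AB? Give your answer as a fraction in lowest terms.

3/8

Petra's mother's ABO genotype from I^B I^B × I^B i: 1/2 I^B I^B, 1/2 I^B i.
Crossing each possibility with the father I^A I^B and summing P(type AB): 1/2·1/2 + 1/2·1/4 = 3/8.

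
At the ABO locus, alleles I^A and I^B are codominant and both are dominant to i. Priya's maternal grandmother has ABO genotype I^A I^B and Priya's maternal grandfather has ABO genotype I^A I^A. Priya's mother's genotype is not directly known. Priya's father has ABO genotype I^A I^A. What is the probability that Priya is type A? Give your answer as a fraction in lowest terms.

3/4

Priya's mother's ABO genotype from I^A I^B × I^A I^A: 1/2 I^A I^A, 1/2 I^A I^B.
Crossing each possibility with the father I^A I^A and summing P(type A): 1/2·1 + 1/2·1/2 = 3/4.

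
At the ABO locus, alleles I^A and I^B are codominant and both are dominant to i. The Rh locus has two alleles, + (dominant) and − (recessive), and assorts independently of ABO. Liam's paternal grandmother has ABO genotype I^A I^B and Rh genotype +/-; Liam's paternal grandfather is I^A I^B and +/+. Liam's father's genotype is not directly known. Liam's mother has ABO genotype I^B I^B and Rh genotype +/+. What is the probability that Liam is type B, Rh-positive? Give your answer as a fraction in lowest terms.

Liam's father's ABO genotype from I^A I^B × I^A I^B: 1/4 I^A I^A, 1/2 I^A I^B, 1/4 I^B I^B.
Crossing each possibility with the mother I^B I^B and summing P(type B): 1/4·0 + 1/2·1/2 + 1/4·1 = 1/2.
Similarly for Rh via the father's Rh distribution: P(Rh+) = 1.
Independent loci: 1/2 × 1 = 1/2.

1/2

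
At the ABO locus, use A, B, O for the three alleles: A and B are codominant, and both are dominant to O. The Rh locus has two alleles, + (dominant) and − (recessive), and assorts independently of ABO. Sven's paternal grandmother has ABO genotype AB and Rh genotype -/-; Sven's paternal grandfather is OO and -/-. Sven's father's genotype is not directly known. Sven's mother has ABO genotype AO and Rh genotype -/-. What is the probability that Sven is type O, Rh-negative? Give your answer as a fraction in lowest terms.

1/4

Sven's father's ABO genotype from AB × OO: 1/2 AO, 1/2 BO.
Crossing each possibility with the mother AO and summing P(type O): 1/2·1/4 + 1/2·1/4 = 1/4.
Similarly for Rh via the father's Rh distribution: P(Rh-) = 1.
Independent loci: 1/4 × 1 = 1/4.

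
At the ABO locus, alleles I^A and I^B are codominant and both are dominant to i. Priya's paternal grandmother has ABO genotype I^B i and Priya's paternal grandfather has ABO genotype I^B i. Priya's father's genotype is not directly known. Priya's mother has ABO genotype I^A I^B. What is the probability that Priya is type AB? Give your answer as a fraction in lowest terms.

Priya's father's ABO genotype from I^B i × I^B i: 1/4 I^B I^B, 1/2 I^B i, 1/4 i i.
Crossing each possibility with the mother I^A I^B and summing P(type AB): 1/4·1/2 + 1/2·1/4 + 1/4·0 = 1/4.

1/4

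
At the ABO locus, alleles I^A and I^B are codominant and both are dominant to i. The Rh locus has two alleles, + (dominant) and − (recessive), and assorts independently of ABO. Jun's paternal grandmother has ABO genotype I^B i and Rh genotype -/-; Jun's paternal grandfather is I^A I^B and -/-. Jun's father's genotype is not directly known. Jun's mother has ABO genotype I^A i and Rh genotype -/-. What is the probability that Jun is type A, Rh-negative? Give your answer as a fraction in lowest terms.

Jun's father's ABO genotype from I^B i × I^A I^B: 1/4 I^A I^B, 1/4 I^A i, 1/4 I^B I^B, 1/4 I^B i.
Crossing each possibility with the mother I^A i and summing P(type A): 1/4·1/2 + 1/4·3/4 + 1/4·0 + 1/4·1/4 = 3/8.
Similarly for Rh via the father's Rh distribution: P(Rh-) = 1.
Independent loci: 3/8 × 1 = 3/8.

3/8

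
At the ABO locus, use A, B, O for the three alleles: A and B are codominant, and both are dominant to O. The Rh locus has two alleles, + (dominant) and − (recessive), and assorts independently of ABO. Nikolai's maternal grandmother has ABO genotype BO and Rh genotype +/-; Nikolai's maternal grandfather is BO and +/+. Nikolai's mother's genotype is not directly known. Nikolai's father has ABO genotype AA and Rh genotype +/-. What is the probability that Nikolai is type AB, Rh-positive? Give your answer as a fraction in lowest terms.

7/16

Nikolai's mother's ABO genotype from BO × BO: 1/4 BB, 1/2 BO, 1/4 OO.
Crossing each possibility with the father AA and summing P(type AB): 1/4·1 + 1/2·1/2 + 1/4·0 = 1/2.
Similarly for Rh via the mother's Rh distribution: P(Rh+) = 7/8.
Independent loci: 1/2 × 7/8 = 7/16.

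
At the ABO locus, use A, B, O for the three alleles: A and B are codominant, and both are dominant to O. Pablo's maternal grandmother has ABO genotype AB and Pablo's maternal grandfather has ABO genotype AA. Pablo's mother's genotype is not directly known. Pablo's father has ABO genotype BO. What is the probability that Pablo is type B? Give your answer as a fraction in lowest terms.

1/4

Pablo's mother's ABO genotype from AB × AA: 1/2 AA, 1/2 AB.
Crossing each possibility with the father BO and summing P(type B): 1/2·0 + 1/2·1/2 = 1/4.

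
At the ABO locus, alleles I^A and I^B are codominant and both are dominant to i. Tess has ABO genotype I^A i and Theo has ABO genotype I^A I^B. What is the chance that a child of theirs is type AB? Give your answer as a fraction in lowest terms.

1/4

ABO cross I^A i × I^A I^B → offspring phenotypes: 1/2 A, 1/4 B, 1/4 AB.
So P(type AB) = 1/4.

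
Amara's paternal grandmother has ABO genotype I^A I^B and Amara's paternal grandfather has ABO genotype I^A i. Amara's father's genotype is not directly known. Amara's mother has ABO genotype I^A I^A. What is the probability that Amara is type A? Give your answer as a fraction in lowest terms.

3/4

Amara's father's ABO genotype from I^A I^B × I^A i: 1/4 I^A I^A, 1/4 I^A I^B, 1/4 I^A i, 1/4 I^B i.
Crossing each possibility with the mother I^A I^A and summing P(type A): 1/4·1 + 1/4·1/2 + 1/4·1 + 1/4·1/2 = 3/4.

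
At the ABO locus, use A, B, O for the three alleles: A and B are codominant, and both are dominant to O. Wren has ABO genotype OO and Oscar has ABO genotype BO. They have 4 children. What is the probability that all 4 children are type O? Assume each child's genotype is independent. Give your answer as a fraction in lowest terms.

1/16

ABO cross OO × BO → 1/2 O, 1/2 B.
So P(type O) = 1/2 per child.
All 4 independent: (1/2)^4 = 1/16.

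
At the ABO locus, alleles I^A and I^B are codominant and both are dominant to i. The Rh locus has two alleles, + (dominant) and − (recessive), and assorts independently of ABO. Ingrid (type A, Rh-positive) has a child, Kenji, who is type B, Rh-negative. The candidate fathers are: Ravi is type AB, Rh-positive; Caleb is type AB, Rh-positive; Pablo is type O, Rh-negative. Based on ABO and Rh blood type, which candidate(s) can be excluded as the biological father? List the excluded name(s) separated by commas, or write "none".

Pablo

A candidate is excluded only if no genotype consistent with his phenotype could produce a type B, Rh-negative child with a type A, Rh-positive mother.
Pablo (type O, Rh-): no genotype consistent with that phenotype can produce a type-B Rh- child with a type-A mother.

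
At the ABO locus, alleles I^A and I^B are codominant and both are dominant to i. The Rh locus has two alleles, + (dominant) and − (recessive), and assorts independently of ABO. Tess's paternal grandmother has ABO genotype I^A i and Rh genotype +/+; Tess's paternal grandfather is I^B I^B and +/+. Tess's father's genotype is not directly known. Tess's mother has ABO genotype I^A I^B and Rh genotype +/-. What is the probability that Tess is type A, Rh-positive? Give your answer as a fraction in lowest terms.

Tess's father's ABO genotype from I^A i × I^B I^B: 1/2 I^A I^B, 1/2 I^B i.
Crossing each possibility with the mother I^A I^B and summing P(type A): 1/2·1/4 + 1/2·1/4 = 1/4.
Similarly for Rh via the father's Rh distribution: P(Rh+) = 1.
Independent loci: 1/4 × 1 = 1/4.

1/4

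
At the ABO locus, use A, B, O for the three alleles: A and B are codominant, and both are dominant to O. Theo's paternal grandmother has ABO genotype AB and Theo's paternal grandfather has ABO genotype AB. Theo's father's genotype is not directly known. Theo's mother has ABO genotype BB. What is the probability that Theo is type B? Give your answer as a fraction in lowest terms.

1/2

Theo's father's ABO genotype from AB × AB: 1/4 AA, 1/2 AB, 1/4 BB.
Crossing each possibility with the mother BB and summing P(type B): 1/4·0 + 1/2·1/2 + 1/4·1 = 1/2.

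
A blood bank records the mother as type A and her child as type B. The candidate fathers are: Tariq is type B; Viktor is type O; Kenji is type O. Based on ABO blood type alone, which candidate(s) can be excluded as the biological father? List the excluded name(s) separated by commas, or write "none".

Viktor, Kenji

A candidate is excluded only if no genotype consistent with his phenotype could produce a type B child with a type A mother.
Viktor (type O): no genotype consistent with that phenotype can produce a type-B child with a type-A mother.
Kenji (type O): no genotype consistent with that phenotype can produce a type-B child with a type-A mother.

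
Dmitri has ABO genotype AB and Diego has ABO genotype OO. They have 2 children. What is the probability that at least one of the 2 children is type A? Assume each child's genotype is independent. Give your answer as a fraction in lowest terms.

ABO cross AB × OO → 1/2 A, 1/2 B.
So P(type A) = 1/2 per child.
P(none) = (1/2)^2 = 1/4; P(at least one) = 1 − 1/4 = 3/4.

3/4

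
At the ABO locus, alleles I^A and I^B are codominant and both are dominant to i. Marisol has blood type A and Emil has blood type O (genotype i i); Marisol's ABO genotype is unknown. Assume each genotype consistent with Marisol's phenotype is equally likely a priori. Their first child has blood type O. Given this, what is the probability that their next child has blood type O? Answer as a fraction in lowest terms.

1/2

Possible genotypes: Marisol ∈ {I^A I^A, I^A i}; Emil ∈ {i i}.
Weight each parental genotype pair by prior × P(type-O child):
  I^A i × i i: posterior weight 1; P(next child type O) = 1/2.
Weighted sum = 1/2.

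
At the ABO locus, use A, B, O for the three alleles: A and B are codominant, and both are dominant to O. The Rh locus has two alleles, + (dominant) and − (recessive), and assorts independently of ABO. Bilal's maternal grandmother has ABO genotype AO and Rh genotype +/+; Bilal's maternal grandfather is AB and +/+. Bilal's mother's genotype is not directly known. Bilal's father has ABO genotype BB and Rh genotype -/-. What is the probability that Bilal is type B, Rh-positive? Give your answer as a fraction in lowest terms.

1/2

Bilal's mother's ABO genotype from AO × AB: 1/4 AA, 1/4 AB, 1/4 AO, 1/4 BO.
Crossing each possibility with the father BB and summing P(type B): 1/4·0 + 1/4·1/2 + 1/4·1/2 + 1/4·1 = 1/2.
Similarly for Rh via the mother's Rh distribution: P(Rh+) = 1.
Independent loci: 1/2 × 1 = 1/2.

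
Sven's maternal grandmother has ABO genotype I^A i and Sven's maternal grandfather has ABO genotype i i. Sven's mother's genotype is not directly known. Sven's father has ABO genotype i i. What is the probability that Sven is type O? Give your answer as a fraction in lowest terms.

3/4

Sven's mother's ABO genotype from I^A i × i i: 1/2 I^A i, 1/2 i i.
Crossing each possibility with the father i i and summing P(type O): 1/2·1/2 + 1/2·1 = 3/4.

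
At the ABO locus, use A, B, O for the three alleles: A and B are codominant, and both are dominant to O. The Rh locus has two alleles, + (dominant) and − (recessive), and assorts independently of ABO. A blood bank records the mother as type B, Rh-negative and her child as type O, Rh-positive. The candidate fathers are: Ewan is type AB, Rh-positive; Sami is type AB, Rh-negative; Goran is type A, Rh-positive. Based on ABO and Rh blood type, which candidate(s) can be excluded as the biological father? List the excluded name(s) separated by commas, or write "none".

A candidate is excluded only if no genotype consistent with his phenotype could produce a type O, Rh-positive child with a type B, Rh-negative mother.
Ewan (type AB, Rh+): no genotype consistent with that phenotype can produce a type-O Rh+ child with a type-B mother.
Sami (type AB, Rh-): no genotype consistent with that phenotype can produce a type-O Rh+ child with a type-B mother.

Ewan, Sami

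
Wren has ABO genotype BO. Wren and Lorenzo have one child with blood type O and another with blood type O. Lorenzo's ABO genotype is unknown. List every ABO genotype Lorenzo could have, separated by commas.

For each candidate genotype of Lorenzo, check whether crossing it with BO can produce every observed child phenotype.
  AA → possible child types {A, AB} ✗
  AB → possible child types {A, B, AB} ✗
  AO → possible child types {O, A, B, AB} ✓
  BB → possible child types {B} ✗
  BO → possible child types {O, B} ✓
  OO → possible child types {O, B} ✓

AO, BO, OO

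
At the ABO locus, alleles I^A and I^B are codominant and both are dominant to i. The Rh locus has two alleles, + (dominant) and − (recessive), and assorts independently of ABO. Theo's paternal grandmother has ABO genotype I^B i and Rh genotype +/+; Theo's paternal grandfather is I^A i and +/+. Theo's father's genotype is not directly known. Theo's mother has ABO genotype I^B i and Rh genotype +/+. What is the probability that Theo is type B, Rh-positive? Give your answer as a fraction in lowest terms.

Theo's father's ABO genotype from I^B i × I^A i: 1/4 I^A I^B, 1/4 I^A i, 1/4 I^B i, 1/4 i i.
Crossing each possibility with the mother I^B i and summing P(type B): 1/4·1/2 + 1/4·1/4 + 1/4·3/4 + 1/4·1/2 = 1/2.
Similarly for Rh via the father's Rh distribution: P(Rh+) = 1.
Independent loci: 1/2 × 1 = 1/2.

1/2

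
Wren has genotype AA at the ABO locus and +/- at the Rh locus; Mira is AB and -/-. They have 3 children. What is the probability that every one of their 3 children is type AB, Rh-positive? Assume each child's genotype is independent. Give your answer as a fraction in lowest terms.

ABO cross AA × AB → 1/2 A, 1/2 AB.
Rh cross +/- × -/- → 1/2 Rh+, 1/2 Rh-; so P(type AB, Rh-positive) = 1/2 × 1/2 = 1/4 per child.
All 3 independent: (1/4)^3 = 1/64.

1/64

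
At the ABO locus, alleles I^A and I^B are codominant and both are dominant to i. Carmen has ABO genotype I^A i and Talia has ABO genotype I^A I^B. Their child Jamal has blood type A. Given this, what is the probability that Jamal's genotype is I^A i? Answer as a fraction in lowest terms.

Cross I^A i × I^A I^B → 1/4 I^A I^A, 1/4 I^A I^B, 1/4 I^A i, 1/4 I^B i.
Type-A genotypes among offspring: I^A I^A (1/4), I^A i (1/4); total 1/2.
P(I^A i | type A) = (1/4) / (1/2) = 1/2.

1/2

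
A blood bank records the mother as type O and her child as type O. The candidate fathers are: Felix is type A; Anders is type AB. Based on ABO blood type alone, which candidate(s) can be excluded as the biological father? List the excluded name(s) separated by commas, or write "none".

A candidate is excluded only if no genotype consistent with his phenotype could produce a type O child with a type O mother.
Anders (type AB): no genotype consistent with that phenotype can produce a type-O child with a type-O mother.

Anders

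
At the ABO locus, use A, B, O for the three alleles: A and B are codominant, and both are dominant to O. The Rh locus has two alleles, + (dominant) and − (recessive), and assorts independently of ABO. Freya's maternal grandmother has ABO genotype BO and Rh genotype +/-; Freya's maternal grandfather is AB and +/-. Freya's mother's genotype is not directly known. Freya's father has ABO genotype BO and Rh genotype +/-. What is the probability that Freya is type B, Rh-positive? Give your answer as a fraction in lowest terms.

15/32

Freya's mother's ABO genotype from BO × AB: 1/4 AB, 1/4 AO, 1/4 BB, 1/4 BO.
Crossing each possibility with the father BO and summing P(type B): 1/4·1/2 + 1/4·1/4 + 1/4·1 + 1/4·3/4 = 5/8.
Similarly for Rh via the mother's Rh distribution: P(Rh+) = 3/4.
Independent loci: 5/8 × 3/4 = 15/32.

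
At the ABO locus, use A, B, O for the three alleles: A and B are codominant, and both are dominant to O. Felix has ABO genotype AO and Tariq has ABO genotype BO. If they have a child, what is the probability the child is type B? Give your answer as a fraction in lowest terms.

1/4

ABO cross AO × BO → offspring phenotypes: 1/4 O, 1/4 A, 1/4 B, 1/4 AB.
So P(type B) = 1/4.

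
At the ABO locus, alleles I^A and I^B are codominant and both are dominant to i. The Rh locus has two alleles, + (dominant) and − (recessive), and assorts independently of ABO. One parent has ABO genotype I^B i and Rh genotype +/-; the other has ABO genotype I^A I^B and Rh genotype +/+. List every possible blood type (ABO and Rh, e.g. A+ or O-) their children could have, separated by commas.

Gametes from I^B i × I^A I^B give offspring ABO genotypes I^A I^B, I^A i, I^B I^B, I^B i, i.e. phenotypes A, B, AB.
Rh cross +/- × +/+ → phenotypes Rh+.
Combining independently: A+, B+, AB+.

A+, B+, AB+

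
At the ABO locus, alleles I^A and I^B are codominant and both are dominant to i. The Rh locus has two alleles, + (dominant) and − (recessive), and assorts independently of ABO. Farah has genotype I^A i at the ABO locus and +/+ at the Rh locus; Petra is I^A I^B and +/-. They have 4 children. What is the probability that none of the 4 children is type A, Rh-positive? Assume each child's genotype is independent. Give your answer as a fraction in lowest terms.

1/16

ABO cross I^A i × I^A I^B → 1/2 A, 1/4 B, 1/4 AB.
Rh cross +/+ × +/- → 1 Rh+; so P(type A, Rh-positive) = 1/2 × 1 = 1/2 per child.
P(not type A, Rh-positive) = 1/2 for one child; (1/2)^4 = 1/16.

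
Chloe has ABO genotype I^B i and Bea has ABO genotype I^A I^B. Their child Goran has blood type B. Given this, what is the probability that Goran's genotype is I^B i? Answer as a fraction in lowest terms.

1/2

Cross I^B i × I^A I^B → 1/4 I^A I^B, 1/4 I^A i, 1/4 I^B I^B, 1/4 I^B i.
Type-B genotypes among offspring: I^B I^B (1/4), I^B i (1/4); total 1/2.
P(I^B i | type B) = (1/4) / (1/2) = 1/2.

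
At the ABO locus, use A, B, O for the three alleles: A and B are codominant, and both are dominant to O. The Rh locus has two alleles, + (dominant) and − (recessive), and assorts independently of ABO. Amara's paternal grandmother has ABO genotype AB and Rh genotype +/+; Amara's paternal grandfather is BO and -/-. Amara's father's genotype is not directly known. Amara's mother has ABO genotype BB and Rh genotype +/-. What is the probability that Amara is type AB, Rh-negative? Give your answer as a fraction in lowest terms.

Amara's father's ABO genotype from AB × BO: 1/4 AB, 1/4 AO, 1/4 BB, 1/4 BO.
Crossing each possibility with the mother BB and summing P(type AB): 1/4·1/2 + 1/4·1/2 + 1/4·0 + 1/4·0 = 1/4.
Similarly for Rh via the father's Rh distribution: P(Rh-) = 1/4.
Independent loci: 1/4 × 1/4 = 1/16.

1/16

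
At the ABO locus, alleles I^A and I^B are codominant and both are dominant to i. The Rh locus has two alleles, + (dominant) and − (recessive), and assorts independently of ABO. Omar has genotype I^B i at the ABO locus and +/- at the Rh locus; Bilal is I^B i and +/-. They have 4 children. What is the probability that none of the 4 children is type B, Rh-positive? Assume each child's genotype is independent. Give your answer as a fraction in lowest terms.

ABO cross I^B i × I^B i → 1/4 O, 3/4 B.
Rh cross +/- × +/- → 3/4 Rh+, 1/4 Rh-; so P(type B, Rh-positive) = 3/4 × 3/4 = 9/16 per child.
P(not type B, Rh-positive) = 7/16 for one child; (7/16)^4 = 2401/65536.

2401/65536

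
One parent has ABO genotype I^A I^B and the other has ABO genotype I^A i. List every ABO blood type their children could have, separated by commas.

Gametes from I^A I^B × I^A i give offspring ABO genotypes I^A I^A, I^A I^B, I^A i, I^B i, i.e. phenotypes A, B, AB.

A, B, AB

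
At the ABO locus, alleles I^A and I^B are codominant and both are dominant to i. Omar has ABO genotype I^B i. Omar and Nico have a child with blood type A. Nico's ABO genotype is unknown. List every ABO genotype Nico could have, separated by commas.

I^A I^A, I^A I^B, I^A i

For each candidate genotype of Nico, check whether crossing it with I^B i can produce every observed child phenotype.
  I^A I^A → possible child types {A, AB} ✓
  I^A I^B → possible child types {A, B, AB} ✓
  I^A i → possible child types {O, A, B, AB} ✓
  I^B I^B → possible child types {B} ✗
  I^B i → possible child types {O, B} ✗
  i i → possible child types {O, B} ✗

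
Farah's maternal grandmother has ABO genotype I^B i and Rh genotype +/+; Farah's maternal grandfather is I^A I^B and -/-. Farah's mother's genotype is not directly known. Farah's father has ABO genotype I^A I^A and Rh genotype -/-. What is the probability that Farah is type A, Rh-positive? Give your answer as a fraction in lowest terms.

Farah's mother's ABO genotype from I^B i × I^A I^B: 1/4 I^A I^B, 1/4 I^A i, 1/4 I^B I^B, 1/4 I^B i.
Crossing each possibility with the father I^A I^A and summing P(type A): 1/4·1/2 + 1/4·1 + 1/4·0 + 1/4·1/2 = 1/2.
Similarly for Rh via the mother's Rh distribution: P(Rh+) = 1/2.
Independent loci: 1/2 × 1/2 = 1/4.

1/4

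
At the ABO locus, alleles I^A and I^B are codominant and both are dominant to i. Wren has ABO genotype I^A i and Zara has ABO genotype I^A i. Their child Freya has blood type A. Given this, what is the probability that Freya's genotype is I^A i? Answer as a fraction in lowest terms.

Cross I^A i × I^A i → 1/4 I^A I^A, 1/2 I^A i, 1/4 i i.
Type-A genotypes among offspring: I^A I^A (1/4), I^A i (1/2); total 3/4.
P(I^A i | type A) = (1/2) / (3/4) = 2/3.

2/3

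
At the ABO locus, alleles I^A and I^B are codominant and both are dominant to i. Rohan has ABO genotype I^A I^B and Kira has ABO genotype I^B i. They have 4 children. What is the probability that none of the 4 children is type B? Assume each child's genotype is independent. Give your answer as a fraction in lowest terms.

1/16

ABO cross I^A I^B × I^B i → 1/4 A, 1/2 B, 1/4 AB.
So P(type B) = 1/2 per child.
P(not type B) = 1/2 for one child; (1/2)^4 = 1/16.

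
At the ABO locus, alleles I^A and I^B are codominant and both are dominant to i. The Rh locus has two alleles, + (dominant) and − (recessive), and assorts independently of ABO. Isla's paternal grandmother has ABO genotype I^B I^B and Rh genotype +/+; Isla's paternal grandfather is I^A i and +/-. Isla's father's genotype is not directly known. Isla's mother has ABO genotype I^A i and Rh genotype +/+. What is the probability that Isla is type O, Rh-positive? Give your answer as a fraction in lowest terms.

1/8

Isla's father's ABO genotype from I^B I^B × I^A i: 1/2 I^A I^B, 1/2 I^B i.
Crossing each possibility with the mother I^A i and summing P(type O): 1/2·0 + 1/2·1/4 = 1/8.
Similarly for Rh via the father's Rh distribution: P(Rh+) = 1.
Independent loci: 1/8 × 1 = 1/8.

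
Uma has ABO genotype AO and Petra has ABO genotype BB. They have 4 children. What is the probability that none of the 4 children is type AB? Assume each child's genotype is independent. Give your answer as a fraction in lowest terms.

ABO cross AO × BB → 1/2 B, 1/2 AB.
So P(type AB) = 1/2 per child.
P(not type AB) = 1/2 for one child; (1/2)^4 = 1/16.

1/16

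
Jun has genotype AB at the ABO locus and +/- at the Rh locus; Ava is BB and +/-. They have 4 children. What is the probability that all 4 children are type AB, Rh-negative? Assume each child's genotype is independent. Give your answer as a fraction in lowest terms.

1/4096

ABO cross AB × BB → 1/2 B, 1/2 AB.
Rh cross +/- × +/- → 3/4 Rh+, 1/4 Rh-; so P(type AB, Rh-negative) = 1/2 × 1/4 = 1/8 per child.
All 4 independent: (1/8)^4 = 1/4096.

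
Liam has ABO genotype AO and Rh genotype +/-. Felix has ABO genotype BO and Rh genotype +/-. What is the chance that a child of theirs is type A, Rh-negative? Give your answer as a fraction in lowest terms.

1/16

ABO cross AO × BO → offspring phenotypes: 1/4 O, 1/4 A, 1/4 B, 1/4 AB.
Rh cross +/- × +/- → 3/4 Rh+, 1/4 Rh-.
Independent loci: P(type A, Rh-negative) = 1/4 × 1/4 = 1/16.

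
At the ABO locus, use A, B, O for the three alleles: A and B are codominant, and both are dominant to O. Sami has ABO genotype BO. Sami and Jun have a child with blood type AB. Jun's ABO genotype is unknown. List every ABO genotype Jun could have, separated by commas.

AA, AB, AO

For each candidate genotype of Jun, check whether crossing it with BO can produce every observed child phenotype.
  AA → possible child types {A, AB} ✓
  AB → possible child types {A, B, AB} ✓
  AO → possible child types {O, A, B, AB} ✓
  BB → possible child types {B} ✗
  BO → possible child types {O, B} ✗
  OO → possible child types {O, B} ✗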